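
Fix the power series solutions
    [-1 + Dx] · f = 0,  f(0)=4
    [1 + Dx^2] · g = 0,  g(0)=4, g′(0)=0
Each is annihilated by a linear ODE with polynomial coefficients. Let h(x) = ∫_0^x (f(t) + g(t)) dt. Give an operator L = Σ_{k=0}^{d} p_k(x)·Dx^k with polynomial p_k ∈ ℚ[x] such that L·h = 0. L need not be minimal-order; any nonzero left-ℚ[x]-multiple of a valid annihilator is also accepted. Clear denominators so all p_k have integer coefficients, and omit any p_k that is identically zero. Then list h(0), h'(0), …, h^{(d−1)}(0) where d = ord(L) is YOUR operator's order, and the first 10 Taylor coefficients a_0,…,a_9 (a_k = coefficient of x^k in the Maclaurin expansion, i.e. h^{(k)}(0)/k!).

f: a_k = 4, 4, 2, 2/3, 1/6, 1/30, 1/180, 1/1260, 1/10080, 1/90720, …
g: a_k = 4, 0, -2, 0, 1/6, 0, -1/180, 0, 1/10080, 0, …
h₀=f+g: left-lcm gives L₀, ord ≤ 3.
∫: right-multiply L₀ by Dx.
L = -Dx + Dx^2 - Dx^3 + Dx^4  (order 4).
h: a_k = 0, 8, 2, 0, 1/6, 1/15, 1/180, 0, 1/10080, 1/45360, …
ICs: h(0) = 0, h′(0) = 8, h′′(0) = 4, h′′′(0) = 0.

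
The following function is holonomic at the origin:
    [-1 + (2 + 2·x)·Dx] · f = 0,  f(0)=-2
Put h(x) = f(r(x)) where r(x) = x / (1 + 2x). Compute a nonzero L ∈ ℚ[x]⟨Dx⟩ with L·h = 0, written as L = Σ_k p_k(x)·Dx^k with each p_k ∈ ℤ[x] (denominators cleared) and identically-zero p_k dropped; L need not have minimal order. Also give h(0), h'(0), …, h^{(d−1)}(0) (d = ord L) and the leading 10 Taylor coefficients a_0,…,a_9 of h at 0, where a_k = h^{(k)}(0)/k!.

f: a_k = -2, -1, 1/4, -1/8, 5/64, -7/128, 21/512, -33/1024, 429/16384, -715/32768, …
L₀ from L_f via x↦r, Dx↦r'^{-1}Dx.
L = -1 + (2 + 10·x + 12·x^2)·Dx  (order 1).
h: a_k = -2, -1, 9/4, -41/8, 757/64, -3543/128, 33645/512, -162105/1024, 6340365/16384, -31446635/32768, …
ICs: h(0) = -2.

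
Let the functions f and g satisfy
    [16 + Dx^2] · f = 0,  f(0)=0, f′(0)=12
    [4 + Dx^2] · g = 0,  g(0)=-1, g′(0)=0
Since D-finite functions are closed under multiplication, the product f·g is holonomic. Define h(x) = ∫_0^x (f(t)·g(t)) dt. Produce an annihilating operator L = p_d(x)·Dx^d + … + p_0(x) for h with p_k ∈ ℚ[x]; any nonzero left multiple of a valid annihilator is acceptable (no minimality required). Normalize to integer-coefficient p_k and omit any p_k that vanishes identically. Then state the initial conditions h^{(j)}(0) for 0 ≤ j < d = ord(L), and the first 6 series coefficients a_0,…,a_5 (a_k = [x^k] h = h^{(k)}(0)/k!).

f: a_k = 0, 12, 0, -32, 0, 128/5, …
g: a_k = -1, 0, 2, 0, -2/3, 0, …
f·g: L₀ = L_f ⊗_s L_g, ord ≤ 2·2.
h=∫₀ˣh₀: take L = L₀·Dx.
L = 144·Dx + 40·Dx^3 + Dx^5  (order 5).
h: a_k = 0, 0, -6, 0, 14, 0, …
ICs: h(0) = 0, h′(0) = 0, h′′(0) = -12, h′′′(0) = 0, h′′′′(0) = 336.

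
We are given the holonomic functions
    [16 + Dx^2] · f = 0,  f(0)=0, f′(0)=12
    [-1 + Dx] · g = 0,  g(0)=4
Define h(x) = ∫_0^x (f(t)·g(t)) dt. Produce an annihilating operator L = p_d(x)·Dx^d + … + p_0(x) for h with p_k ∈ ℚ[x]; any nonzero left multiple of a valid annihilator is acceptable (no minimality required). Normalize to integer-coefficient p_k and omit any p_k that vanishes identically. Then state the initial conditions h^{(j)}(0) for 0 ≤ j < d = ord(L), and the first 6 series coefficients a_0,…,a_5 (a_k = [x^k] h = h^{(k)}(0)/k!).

L = 17·Dx - 2·Dx^2 + Dx^3  (order 3).
h: a_k = 0, 0, 24, 16, -26, -24, …
ICs: h(0) = 0, h′(0) = 0, h′′(0) = 48.

f: a_k = 0, 12, 0, -32, 0, 128/5, …
g: a_k = 4, 4, 2, 2/3, 1/6, 1/30, …
L₀ := L_f ⊗_s L_g (sym. prod.), ord ≤ 2.
h=∫₀ˣh₀: take L = L₀·Dx.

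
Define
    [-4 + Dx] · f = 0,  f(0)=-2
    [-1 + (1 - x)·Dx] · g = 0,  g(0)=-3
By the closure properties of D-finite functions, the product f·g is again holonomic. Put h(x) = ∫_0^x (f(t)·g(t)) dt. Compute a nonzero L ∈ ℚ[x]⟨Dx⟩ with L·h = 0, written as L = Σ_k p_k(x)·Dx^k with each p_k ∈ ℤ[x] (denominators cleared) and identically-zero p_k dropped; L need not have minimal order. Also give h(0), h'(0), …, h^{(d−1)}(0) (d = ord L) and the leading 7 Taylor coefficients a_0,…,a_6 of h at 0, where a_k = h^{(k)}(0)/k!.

L = (5 - 4·x)·Dx + (-1 + x)·Dx^2  (order 2).
h: a_k = 0, 6, 15, 26, 71/2, 206/5, 643/15, …
ICs: h(0) = 0, h′(0) = 6.

f: a_k = -2, -8, -16, -64/3, -64/3, -256/15, -512/45, …
g: a_k = -3, -3, -3, -3, -3, -3, -3, …
f·g: L₀ = L_f ⊗_s L_g, ord ≤ 1·1.
h=∫h₀ ⇒ L = L₀·Dx.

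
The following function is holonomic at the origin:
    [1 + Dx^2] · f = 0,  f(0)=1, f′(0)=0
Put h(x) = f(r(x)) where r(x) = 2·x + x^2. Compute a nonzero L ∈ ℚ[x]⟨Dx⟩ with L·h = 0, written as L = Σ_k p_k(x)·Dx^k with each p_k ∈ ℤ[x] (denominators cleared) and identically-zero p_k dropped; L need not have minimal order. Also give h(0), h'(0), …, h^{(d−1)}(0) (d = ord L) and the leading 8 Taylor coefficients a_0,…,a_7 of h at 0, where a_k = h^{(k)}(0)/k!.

L = (4 + 12·x + 12·x^2 + 4·x^3) - Dx + (1 + x)·Dx^2  (order 2).
h: a_k = 1, 0, -2, -2, 1/6, 4/3, 41/45, 1/15, …
ICs: h(0) = 1, h′(0) = 0.

f: a_k = 1, 0, -1/2, 0, 1/24, 0, -1/720, 0, …
h₀=f(r): pull back L_f along r ⇒ L₀.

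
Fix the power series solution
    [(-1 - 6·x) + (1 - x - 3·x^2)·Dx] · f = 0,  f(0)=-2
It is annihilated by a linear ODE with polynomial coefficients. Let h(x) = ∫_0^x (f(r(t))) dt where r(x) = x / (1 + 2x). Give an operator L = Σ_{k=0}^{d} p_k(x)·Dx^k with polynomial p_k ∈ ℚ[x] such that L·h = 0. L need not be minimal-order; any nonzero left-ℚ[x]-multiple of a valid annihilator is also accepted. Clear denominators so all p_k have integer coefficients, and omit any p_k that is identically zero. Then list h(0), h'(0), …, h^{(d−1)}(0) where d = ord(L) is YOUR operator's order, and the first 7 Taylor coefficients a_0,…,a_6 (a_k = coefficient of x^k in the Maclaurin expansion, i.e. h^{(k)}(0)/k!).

L = (1 + 8·x)·Dx + (-1 - 5·x - 5·x^2 + 2·x^3)·Dx^2  (order 2).
h: a_k = 0, -2, -1, -4/3, 5/2, -34/5, 56/3, …
ICs: h(0) = 0, h′(0) = -2.

f: a_k = -2, -2, -8, -14, -38, -80, -194, …
Change of var in L_f (x↦r) gives L₀.
h=∫h₀ ⇒ L = L₀·Dx.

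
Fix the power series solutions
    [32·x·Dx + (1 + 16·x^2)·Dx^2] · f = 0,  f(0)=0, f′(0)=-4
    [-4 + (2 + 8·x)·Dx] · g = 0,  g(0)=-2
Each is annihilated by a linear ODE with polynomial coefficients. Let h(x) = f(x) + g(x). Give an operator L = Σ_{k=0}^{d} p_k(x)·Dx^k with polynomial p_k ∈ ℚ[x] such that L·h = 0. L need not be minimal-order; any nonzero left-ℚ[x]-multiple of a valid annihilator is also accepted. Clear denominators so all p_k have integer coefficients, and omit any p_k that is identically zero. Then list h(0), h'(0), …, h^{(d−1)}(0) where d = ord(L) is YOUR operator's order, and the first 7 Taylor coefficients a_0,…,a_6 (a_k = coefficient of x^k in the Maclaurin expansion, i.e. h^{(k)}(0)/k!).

f: a_k = 0, -4, 0, 64/3, 0, -1024/5, 0, …
g: a_k = -2, -4, 4, -8, 20, -56, 168, …
h₀=f+g: left-lcm gives L₀, ord ≤ 3.
L = (-32 - 320·x + 1536·x^2 + 3072·x^3)·Dx + (-22 - 128·x + 320·x^2 + 6144·x^3 + 10752·x^4)·Dx^2 + (-1 + 12·x + 96·x^2 + 384·x^3 + 1792·x^4 + 3072·x^5)·Dx^3  (order 3).
h: a_k = -2, -8, 4, 40/3, 20, -1304/5, 168, …
ICs: h(0) = -2, h′(0) = -8, h′′(0) = 8.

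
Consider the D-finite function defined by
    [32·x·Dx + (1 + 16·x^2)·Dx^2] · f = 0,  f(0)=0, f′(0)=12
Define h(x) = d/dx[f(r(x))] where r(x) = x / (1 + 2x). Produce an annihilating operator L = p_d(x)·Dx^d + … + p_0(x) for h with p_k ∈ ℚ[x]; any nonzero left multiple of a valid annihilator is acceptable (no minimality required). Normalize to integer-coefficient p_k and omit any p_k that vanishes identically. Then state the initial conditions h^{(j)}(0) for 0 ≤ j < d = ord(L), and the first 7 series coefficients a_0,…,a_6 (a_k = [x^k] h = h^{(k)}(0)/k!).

f: a_k = 0, 12, 0, -64, 0, 3072/5, 0, …
Change of var in L_f (x↦r) gives L₀.
Derive L from L₀ (diff closure).
L = (4 + 40·x) + (1 + 4·x + 20·x^2)·Dx  (order 1).
h: a_k = 12, -48, -48, 1152, -3648, -8448, 106752, …
ICs: h(0) = 12.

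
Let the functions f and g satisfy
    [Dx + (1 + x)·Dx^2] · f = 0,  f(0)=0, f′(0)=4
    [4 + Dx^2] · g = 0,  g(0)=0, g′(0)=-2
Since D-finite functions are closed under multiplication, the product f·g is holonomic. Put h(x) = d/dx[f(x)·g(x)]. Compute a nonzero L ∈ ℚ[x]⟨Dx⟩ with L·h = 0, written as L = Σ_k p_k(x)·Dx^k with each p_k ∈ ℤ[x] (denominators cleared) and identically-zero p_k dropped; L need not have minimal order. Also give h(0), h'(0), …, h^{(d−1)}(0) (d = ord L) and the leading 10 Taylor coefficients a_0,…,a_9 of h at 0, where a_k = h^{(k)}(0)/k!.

L = (-56 + 896·x + 4416·x^2 + 8064·x^3 + 7136·x^4 + 3072·x^5 + 512·x^6) + (72 + 776·x + 2080·x^2 + 2400·x^3 + 1280·x^4 + 256·x^5)·Dx + (70 + 824·x + 2780·x^2 + 4416·x^3 + 3664·x^4 + 1536·x^5 + 256·x^6)·Dx^2 + (18 + 194·x + 520·x^2 + 600·x^3 + 320·x^4 + 64·x^5)·Dx^3 + (21 + 150·x + 419·x^2 + 600·x^3 + 470·x^4 + 192·x^5 + 32·x^6)·Dx^4  (order 4).
h: a_k = 0, -16, 12, 32/3, -10/3, -16/3, 56/15, -832/315, 103/35, -1264/405, …
ICs: h(0) = 0, h′(0) = -16, h′′(0) = 24, h′′′(0) = 64.

f: a_k = 0, 4, -2, 4/3, -1, 4/5, -2/3, 4/7, -1/2, 4/9, …
g: a_k = 0, -2, 0, 4/3, 0, -4/15, 0, 8/315, 0, -4/2835, …
Sym-product of L_f,L_g gives L₀ (≤ ord 4).
h₀' ⇒ L via d/dx closure of L₀.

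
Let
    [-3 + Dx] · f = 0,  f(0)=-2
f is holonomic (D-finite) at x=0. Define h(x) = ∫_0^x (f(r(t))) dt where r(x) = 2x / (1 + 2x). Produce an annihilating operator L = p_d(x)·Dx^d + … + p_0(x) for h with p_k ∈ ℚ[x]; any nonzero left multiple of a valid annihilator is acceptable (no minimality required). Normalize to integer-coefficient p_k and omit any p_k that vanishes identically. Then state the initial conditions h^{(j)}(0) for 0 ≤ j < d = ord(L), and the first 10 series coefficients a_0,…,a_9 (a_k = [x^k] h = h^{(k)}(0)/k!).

L = -6·Dx + (1 + 4·x + 4·x^2)·Dx^2  (order 2).
h: a_k = 0, -2, -6, -4, 6, -12/5, -28/5, 552/35, -822/35, 2164/105, …
ICs: h(0) = 0, h′(0) = -2.

f: a_k = -2, -6, -9, -9, -27/4, -81/20, -81/40, -243/280, -729/2240, -243/2240, …
Substitute x→r, Dx→(1/r')Dx; clear ⇒ L₀.
h=∫h₀ ⇒ L = L₀·Dx.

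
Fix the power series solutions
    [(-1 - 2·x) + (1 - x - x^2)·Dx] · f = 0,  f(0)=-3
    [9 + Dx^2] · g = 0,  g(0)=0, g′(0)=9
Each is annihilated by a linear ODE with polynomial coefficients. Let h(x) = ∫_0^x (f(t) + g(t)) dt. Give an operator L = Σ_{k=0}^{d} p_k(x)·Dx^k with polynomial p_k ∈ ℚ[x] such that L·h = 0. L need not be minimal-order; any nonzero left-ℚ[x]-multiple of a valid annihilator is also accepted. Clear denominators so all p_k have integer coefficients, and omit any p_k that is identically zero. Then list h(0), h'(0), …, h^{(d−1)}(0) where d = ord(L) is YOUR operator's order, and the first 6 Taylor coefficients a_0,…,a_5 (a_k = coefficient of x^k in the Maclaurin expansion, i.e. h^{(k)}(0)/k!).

L = (243 + 432·x - 81·x^2 + 216·x^3 + 405·x^4 + 162·x^5)·Dx + (-117 + 225·x + 36·x^2 - 297·x^3 + 54·x^4 + 243·x^5 + 81·x^6)·Dx^2 + (27 + 48·x - 9·x^2 + 24·x^3 + 45·x^4 + 18·x^5)·Dx^3 + (-13 + 25·x + 4·x^2 - 33·x^3 + 6·x^4 + 27·x^5 + 9·x^6)·Dx^4  (order 4).
h: a_k = 0, -3, 3, -2, -45/8, -3, …
ICs: h(0) = 0, h′(0) = -3, h′′(0) = 6, h′′′(0) = -12.

f: a_k = -3, -3, -6, -9, -15, -24, …
g: a_k = 0, 9, 0, -27/2, 0, 243/40, …
Weyl lclm of L_f,L_g ⇒ L₀ (ord ≤ 3).
∫: right-multiply L₀ by Dx.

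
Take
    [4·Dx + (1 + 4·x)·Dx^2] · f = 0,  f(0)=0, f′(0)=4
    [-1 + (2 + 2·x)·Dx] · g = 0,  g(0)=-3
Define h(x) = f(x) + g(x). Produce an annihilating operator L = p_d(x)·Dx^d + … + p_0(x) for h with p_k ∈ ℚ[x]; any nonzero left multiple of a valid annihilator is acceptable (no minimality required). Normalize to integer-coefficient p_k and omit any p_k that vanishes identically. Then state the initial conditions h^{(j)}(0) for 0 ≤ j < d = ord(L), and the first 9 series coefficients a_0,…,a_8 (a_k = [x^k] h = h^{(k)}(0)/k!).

L = (52 + 16·x)·Dx + (125 + 232·x + 80·x^2)·Dx^2 + (14 + 78·x + 96·x^2 + 32·x^3)·Dx^3  (order 3).
h: a_k = -3, 5/2, -61/8, 1015/48, -8177/128, 262039/1280, -2096963/3072, 33553739/14336, -268434169/32768, …
ICs: h(0) = -3, h′(0) = 5/2, h′′(0) = -61/4.

f: a_k = 0, 4, -8, 64/3, -64, 1024/5, -2048/3, 16384/7, -8192, …
g: a_k = -3, -3/2, 3/8, -3/16, 15/128, -21/256, 63/1024, -99/2048, 1287/32768, …
h₀=f+g: left-lcm gives L₀, ord ≤ 3.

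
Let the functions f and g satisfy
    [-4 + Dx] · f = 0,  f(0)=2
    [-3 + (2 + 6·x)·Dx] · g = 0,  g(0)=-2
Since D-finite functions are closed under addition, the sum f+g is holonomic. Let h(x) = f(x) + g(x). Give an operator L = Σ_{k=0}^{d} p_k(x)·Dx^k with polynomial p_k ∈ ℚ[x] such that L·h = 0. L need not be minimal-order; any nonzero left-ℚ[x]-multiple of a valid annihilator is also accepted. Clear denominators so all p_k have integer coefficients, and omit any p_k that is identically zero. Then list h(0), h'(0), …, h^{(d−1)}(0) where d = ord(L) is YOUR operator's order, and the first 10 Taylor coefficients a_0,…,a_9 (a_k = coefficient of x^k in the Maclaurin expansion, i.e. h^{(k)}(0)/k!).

f: a_k = 2, 8, 16, 64/3, 64/3, 256/15, 512/45, 2048/315, 1024/315, 4096/2835, …
g: a_k = -2, -3, 9/4, -27/8, 405/64, -1701/128, 15309/512, -72171/1024, 2814669/16384, -14073345/32768, …
f+g: L₀ = lclm(L_f,L_g), ord ≤ 1+1.
L = (132 + 288·x) + (-73 - 384·x - 576·x^2)·Dx + (10 + 78·x + 144·x^2)·Dx^2  (order 2).
h: a_k = 0, 5, 73/4, 431/24, 5311/192, 7253/1920, 951049/23040, -20636713/322560, 903397951/5160960, -39763715347/92897280, …
ICs: h(0) = 0, h′(0) = 5.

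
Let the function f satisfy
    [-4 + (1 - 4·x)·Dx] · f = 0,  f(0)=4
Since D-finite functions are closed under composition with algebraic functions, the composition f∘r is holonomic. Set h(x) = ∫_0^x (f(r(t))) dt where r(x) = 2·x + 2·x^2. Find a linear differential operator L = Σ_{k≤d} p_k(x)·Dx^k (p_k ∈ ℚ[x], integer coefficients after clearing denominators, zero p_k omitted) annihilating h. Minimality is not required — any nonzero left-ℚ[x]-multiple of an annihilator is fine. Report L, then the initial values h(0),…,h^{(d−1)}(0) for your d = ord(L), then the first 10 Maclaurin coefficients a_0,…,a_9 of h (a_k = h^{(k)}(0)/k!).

L = (8 + 16·x)·Dx + (-1 + 8·x + 8·x^2)·Dx^2  (order 2).
h: a_k = 0, 4, 16, 96, 640, 22784/5, 33792, 1804288/7, 2007040, 15876096, …
ICs: h(0) = 0, h′(0) = 4.

f: a_k = 4, 16, 64, 256, 1024, 4096, 16384, 65536, 262144, 1048576, …
Substitute x→r, Dx→(1/r')Dx; clear ⇒ L₀.
Integrate: L := L₀·Dx.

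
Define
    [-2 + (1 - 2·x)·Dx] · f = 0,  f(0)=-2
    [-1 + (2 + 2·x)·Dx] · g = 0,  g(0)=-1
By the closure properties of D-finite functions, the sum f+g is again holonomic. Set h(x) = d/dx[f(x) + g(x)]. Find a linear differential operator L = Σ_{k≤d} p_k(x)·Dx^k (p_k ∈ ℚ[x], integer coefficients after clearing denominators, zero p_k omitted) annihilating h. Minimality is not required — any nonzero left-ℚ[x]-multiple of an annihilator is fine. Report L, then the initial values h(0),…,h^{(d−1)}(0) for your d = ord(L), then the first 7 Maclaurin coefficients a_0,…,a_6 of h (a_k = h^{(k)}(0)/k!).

L = (-20 - 8·x) + (-31 - 68·x - 28·x^2)·Dx + (6 - 2·x - 16·x^2 - 8·x^3)·Dx^2  (order 2).
h: a_k = -9/2, -63/4, -771/16, -4091/32, -81955/256, -393153/512, -3670247/2048, …
ICs: h(0) = -9/2, h′(0) = -63/4.

f: a_k = -2, -4, -8, -16, -32, -64, -128, …
g: a_k = -1, -1/2, 1/8, -1/16, 5/128, -7/256, 21/1024, …
Sum ⇒ L₀ = lclm(L_f,L_g) in ℚ(x)⟨Dx⟩.
Differentiate: ansatz ord ≤ ord L₀ ⇒ L.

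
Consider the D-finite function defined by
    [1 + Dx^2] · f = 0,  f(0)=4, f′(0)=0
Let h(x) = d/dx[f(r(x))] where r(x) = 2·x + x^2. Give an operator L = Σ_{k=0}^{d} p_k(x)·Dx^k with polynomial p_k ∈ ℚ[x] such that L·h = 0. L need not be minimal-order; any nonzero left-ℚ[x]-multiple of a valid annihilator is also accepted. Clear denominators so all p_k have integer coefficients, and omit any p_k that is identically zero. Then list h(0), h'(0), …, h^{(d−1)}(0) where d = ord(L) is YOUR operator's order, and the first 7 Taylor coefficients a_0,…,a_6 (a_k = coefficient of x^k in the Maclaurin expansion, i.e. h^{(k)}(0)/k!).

L = (7 + 16·x + 24·x^2 + 16·x^3 + 4·x^4) + (-3 - 3·x)·Dx + (1 + 2·x + x^2)·Dx^2  (order 2).
h: a_k = 0, -16, -24, 8/3, 80/3, 328/15, 28/15, …
ICs: h(0) = 0, h′(0) = -16.

f: a_k = 4, 0, -2, 0, 1/6, 0, -1/180, …
Change of var in L_f (x↦r) gives L₀.
Differentiate: ansatz ord ≤ ord L₀ ⇒ L.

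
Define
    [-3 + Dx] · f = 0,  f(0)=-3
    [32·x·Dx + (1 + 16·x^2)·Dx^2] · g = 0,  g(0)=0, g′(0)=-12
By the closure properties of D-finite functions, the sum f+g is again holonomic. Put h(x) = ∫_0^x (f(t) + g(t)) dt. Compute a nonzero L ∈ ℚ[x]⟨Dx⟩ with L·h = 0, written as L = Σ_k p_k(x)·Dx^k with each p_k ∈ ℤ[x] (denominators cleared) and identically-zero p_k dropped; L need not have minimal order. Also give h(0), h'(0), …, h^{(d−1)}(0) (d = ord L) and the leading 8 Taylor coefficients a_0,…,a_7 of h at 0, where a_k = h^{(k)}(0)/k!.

f: a_k = -3, -9, -27/2, -27/2, -81/8, -243/40, -243/80, -729/560, …
g: a_k = 0, -12, 0, 64, 0, -3072/5, 0, 49152/7, …
h₀=f+g: left-lcm gives L₀, ord ≤ 3.
h=∫h₀ ⇒ L = L₀·Dx.
L = (96 - 288·x - 4608·x^2 - 4608·x^3)·Dx^2 + (-41 + 1248·x^2 - 2304·x^4)·Dx^3 + (3 + 32·x + 96·x^2 + 512·x^3 + 768·x^4)·Dx^4  (order 4).
h: a_k = 0, -3, -21/2, -9/2, 101/8, -81/40, -8273/80, -243/560, …
ICs: h(0) = 0, h′(0) = -3, h′′(0) = -21, h′′′(0) = -27.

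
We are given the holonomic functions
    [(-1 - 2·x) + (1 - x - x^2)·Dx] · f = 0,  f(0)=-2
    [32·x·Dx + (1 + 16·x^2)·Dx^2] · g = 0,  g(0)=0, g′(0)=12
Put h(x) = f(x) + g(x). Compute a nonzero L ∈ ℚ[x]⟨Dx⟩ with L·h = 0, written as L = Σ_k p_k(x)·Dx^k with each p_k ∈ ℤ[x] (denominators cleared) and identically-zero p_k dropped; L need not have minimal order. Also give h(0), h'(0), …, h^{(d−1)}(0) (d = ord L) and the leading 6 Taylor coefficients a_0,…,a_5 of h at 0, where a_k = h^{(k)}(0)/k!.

L = (-64 + 256·x + 3904·x^2 + 6912·x^3 + 9696·x^4 + 1536·x^6)·Dx + (25 + 24·x - 542·x^2 + 780·x^3 + 6800·x^4 + 6560·x^5 + 768·x^6 + 1536·x^7)·Dx^2 + (-2 - 17·x - 62·x^2 - 202·x^3 - 445·x^4 + 1136·x^5 + 576·x^6 + 256·x^7 + 256·x^8)·Dx^3  (order 3).
h: a_k = -2, 10, -4, -70, -10, 2992/5, …
ICs: h(0) = -2, h′(0) = 10, h′′(0) = -8.

f: a_k = -2, -2, -4, -6, -10, -16, …
g: a_k = 0, 12, 0, -64, 0, 3072/5, …
L₀ := lclm(L_f,L_g); ord L₀ ≤ 1+2.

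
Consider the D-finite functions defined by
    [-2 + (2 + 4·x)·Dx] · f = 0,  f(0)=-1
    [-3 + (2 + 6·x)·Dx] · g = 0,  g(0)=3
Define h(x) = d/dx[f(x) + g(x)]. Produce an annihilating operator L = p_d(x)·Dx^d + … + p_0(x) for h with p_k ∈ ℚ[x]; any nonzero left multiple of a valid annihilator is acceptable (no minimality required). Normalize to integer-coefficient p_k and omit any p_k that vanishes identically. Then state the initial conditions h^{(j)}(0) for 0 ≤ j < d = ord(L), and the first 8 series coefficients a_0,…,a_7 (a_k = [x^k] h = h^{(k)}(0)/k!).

L = -9 + (-15 - 36·x)·Dx + (-2 - 10·x - 12·x^2)·Dx^2  (order 2).
h: a_k = 7/2, -23/4, 219/16, -1135/32, 24395/256, -133749/512, 1486023/2048, -8334183/4096, …
ICs: h(0) = 7/2, h′(0) = -23/4.

f: a_k = -1, -1, 1/2, -1/2, 5/8, -7/8, 21/16, -33/16, …
g: a_k = 3, 9/2, -27/8, 81/16, -1215/128, 5103/256, -45927/1024, 216513/2048, …
L₀ := lclm(L_f,L_g); ord L₀ ≤ 1+1.
Derive L from L₀ (diff closure).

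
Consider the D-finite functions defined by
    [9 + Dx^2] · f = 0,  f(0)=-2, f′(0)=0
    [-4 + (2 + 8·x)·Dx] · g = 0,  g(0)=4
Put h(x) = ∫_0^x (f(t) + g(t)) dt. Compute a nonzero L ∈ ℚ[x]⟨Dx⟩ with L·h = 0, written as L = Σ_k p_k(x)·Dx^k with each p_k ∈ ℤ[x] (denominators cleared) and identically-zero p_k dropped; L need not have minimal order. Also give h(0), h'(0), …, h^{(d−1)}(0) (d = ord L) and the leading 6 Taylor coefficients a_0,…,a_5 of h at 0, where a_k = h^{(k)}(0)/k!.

f: a_k = -2, 0, 9, 0, -27/4, 0, …
g: a_k = 4, 8, -8, 16, -40, 112, …
L₀ := lclm(L_f,L_g); ord L₀ ≤ 2+1.
∫: right-multiply L₀ by Dx.
L = (-378 - 1296·x - 2592·x^2)·Dx + (45 + 828·x + 3888·x^2 + 5184·x^3)·Dx^2 + (-42 - 144·x - 288·x^2)·Dx^3 + (5 + 92·x + 432·x^2 + 576·x^3)·Dx^4  (order 4).
h: a_k = 0, 2, 4, 1/3, 4, -187/20, …
ICs: h(0) = 0, h′(0) = 2, h′′(0) = 8, h′′′(0) = 2.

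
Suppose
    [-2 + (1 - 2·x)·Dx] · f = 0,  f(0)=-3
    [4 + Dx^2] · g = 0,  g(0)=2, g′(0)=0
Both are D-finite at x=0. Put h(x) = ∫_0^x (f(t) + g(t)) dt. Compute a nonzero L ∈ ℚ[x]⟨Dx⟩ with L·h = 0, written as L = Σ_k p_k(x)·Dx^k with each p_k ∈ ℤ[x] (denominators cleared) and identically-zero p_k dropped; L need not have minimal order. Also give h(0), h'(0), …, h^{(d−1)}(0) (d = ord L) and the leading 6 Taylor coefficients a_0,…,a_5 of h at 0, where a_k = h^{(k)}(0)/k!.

f: a_k = -3, -6, -12, -24, -48, -96, …
g: a_k = 2, 0, -4, 0, 4/3, 0, …
f+g: L₀ = lclm(L_f,L_g), ord ≤ 1+2.
h=∫₀ˣh₀: take L = L₀·Dx.
L = (56 - 32·x + 32·x^2)·Dx + (-12 + 40·x - 48·x^2 + 32·x^3)·Dx^2 + (14 - 8·x + 8·x^2)·Dx^3 + (-3 + 10·x - 12·x^2 + 8·x^3)·Dx^4  (order 4).
h: a_k = 0, -1, -3, -16/3, -6, -28/3, …
ICs: h(0) = 0, h′(0) = -1, h′′(0) = -6, h′′′(0) = -32.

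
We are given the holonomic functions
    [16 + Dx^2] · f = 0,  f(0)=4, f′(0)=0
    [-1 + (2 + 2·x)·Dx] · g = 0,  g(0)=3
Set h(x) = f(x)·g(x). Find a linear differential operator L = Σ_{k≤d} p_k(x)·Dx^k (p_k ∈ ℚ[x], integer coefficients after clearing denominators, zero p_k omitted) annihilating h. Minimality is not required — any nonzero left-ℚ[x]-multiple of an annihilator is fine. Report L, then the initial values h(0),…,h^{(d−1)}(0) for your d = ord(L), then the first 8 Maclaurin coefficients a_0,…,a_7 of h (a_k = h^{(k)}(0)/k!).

f: a_k = 4, 0, -32, 0, 128/3, 0, -1024/45, 0, …
g: a_k = 3, 3/2, -3/8, 3/16, -15/128, 21/256, -63/1024, 99/2048, …
Product ⇒ symmetric product L₀, ord ≤ 2.
L = (67 + 128·x + 64·x^2) + (-4 - 4·x)·Dx + (4 + 8·x + 4·x^2)·Dx^2  (order 2).
h: a_k = 12, 6, -195/2, -189/4, 4465/32, 3733/64, -310129/3840, -219379/7680, …
ICs: h(0) = 12, h′(0) = 6.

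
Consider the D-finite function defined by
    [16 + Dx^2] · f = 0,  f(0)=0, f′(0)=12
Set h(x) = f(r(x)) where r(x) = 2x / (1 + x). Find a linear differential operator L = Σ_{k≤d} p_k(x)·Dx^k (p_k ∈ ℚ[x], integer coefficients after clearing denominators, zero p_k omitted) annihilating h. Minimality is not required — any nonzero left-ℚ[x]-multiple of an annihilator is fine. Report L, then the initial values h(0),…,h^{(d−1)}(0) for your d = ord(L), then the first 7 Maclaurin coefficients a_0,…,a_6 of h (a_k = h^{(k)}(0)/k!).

L = 64 + (2 + 6·x + 6·x^2 + 2·x^3)·Dx + (1 + 4·x + 6·x^2 + 4·x^3 + x^4)·Dx^2  (order 2).
h: a_k = 0, 24, -24, -232, 744, -3464/5, -1560, …
ICs: h(0) = 0, h′(0) = 24.

f: a_k = 0, 12, 0, -32, 0, 128/5, 0, …
h₀=f(r): pull back L_f along r ⇒ L₀.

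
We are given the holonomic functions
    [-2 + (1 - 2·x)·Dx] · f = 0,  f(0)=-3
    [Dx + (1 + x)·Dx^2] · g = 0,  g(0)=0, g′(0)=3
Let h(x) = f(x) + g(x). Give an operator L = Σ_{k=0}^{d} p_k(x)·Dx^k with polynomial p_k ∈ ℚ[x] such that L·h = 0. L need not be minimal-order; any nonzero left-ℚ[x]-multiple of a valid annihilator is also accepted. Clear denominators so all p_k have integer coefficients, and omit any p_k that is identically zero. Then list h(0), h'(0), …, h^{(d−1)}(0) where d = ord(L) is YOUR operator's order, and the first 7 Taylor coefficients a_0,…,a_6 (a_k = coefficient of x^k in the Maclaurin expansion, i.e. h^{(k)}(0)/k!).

L = (32 + 8·x)·Dx + (22 + 56·x + 16·x^2)·Dx^2 + (-5 + 3·x + 12·x^2 + 4·x^3)·Dx^3  (order 3).
h: a_k = -3, -3, -27/2, -23, -195/4, -477/5, -385/2, …
ICs: h(0) = -3, h′(0) = -3, h′′(0) = -27.

f: a_k = -3, -6, -12, -24, -48, -96, -192, …
g: a_k = 0, 3, -3/2, 1, -3/4, 3/5, -1/2, …
Sum ⇒ L₀ = lclm(L_f,L_g) in ℚ(x)⟨Dx⟩.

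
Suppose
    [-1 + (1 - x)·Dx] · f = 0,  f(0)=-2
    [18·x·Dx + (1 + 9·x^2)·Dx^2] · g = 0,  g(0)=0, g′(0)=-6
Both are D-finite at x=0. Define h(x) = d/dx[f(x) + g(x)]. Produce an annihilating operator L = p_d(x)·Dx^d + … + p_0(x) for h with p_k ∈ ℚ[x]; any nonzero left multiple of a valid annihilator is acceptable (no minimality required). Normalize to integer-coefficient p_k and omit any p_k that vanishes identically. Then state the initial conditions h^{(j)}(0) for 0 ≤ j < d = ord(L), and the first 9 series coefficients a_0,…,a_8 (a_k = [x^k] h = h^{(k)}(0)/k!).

f: a_k = -2, -2, -2, -2, -2, -2, -2, -2, -2, …
g: a_k = 0, -6, 0, 18, 0, -486/5, 0, 4374/7, 0, …
L₀ := lclm(L_f,L_g); ord L₀ ≤ 1+2.
Differentiate: ansatz ord ≤ ord L₀ ⇒ L.
L = (-18 + 72·x + 486·x^2) + (12 - 18·x - 180·x^2 + 486·x^3)·Dx + (-1 - 8·x - 72·x^3 + 81·x^4)·Dx^2  (order 2).
h: a_k = -8, -4, 48, -8, -496, -12, 4360, -16, -39384, …
ICs: h(0) = -8, h′(0) = -4.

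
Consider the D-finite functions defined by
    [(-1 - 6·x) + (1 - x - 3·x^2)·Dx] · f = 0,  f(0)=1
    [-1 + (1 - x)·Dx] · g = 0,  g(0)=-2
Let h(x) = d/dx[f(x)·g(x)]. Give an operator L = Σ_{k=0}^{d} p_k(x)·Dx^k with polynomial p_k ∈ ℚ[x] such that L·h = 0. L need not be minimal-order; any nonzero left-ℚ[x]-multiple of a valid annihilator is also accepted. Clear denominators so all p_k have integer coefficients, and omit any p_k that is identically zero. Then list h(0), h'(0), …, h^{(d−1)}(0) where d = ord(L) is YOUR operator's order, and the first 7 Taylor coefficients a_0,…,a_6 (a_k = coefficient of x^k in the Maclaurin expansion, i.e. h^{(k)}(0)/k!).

L = (12 + 6·x - 12·x^2 - 96·x^3 + 108·x^4) + (-2 + 21·x^2 - 16·x^3 - 30·x^4 + 27·x^5)·Dx  (order 1).
h: a_k = -4, -24, -78, -256, -720, -2028, -5404, …
ICs: h(0) = -4.

f: a_k = 1, 1, 4, 7, 19, 40, 97, …
g: a_k = -2, -2, -2, -2, -2, -2, -2, …
L₀ := L_f ⊗_s L_g (sym. prod.), ord ≤ 1.
Differentiate: ansatz ord ≤ ord L₀ ⇒ L.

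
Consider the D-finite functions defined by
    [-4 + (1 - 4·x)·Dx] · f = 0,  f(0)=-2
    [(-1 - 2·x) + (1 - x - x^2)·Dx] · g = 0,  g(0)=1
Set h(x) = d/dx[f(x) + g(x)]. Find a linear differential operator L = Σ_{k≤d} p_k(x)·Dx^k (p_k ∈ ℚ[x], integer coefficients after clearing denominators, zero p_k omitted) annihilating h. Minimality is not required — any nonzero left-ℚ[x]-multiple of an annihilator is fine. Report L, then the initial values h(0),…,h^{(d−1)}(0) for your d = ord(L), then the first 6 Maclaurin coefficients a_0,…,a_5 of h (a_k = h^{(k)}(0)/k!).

f: a_k = -2, -8, -32, -128, -512, -2048, …
g: a_k = 1, 1, 2, 3, 5, 8, …
h₀=f+g: left-lcm gives L₀, ord ≤ 2.
h₀' ⇒ L via d/dx closure of L₀.
L = (120 + 192·x + 432·x^2 - 96·x^3 + 96·x^4) + (-39 - 48·x + 210·x^2 + 252·x^3 - 48·x^4 + 96·x^5)·Dx + (2 - x - 42·x^2 + 54·x^3 + 7·x^4 + 16·x^6)·Dx^2  (order 2).
h: a_k = -7, -60, -375, -2028, -10200, -49074, …
ICs: h(0) = -7, h′(0) = -60.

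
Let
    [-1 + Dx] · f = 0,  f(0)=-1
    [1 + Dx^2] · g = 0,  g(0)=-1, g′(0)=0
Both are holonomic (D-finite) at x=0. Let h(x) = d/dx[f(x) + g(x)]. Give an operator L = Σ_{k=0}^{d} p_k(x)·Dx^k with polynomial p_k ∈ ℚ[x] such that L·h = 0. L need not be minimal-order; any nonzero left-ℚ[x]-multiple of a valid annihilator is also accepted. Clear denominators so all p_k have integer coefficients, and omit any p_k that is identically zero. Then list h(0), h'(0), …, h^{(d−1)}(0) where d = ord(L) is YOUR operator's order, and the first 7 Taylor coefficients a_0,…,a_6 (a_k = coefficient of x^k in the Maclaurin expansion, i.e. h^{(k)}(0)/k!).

f: a_k = -1, -1, -1/2, -1/6, -1/24, -1/120, -1/720, …
g: a_k = -1, 0, 1/2, 0, -1/24, 0, 1/720, …
h₀=f+g: left-lcm gives L₀, ord ≤ 3.
h=h₀': d/dx-closure on L₀ ⇒ L.
L = 1 - Dx + Dx^2 - Dx^3  (order 3).
h: a_k = -1, 0, -1/2, -1/3, -1/24, 0, -1/720, …
ICs: h(0) = -1, h′(0) = 0, h′′(0) = -1.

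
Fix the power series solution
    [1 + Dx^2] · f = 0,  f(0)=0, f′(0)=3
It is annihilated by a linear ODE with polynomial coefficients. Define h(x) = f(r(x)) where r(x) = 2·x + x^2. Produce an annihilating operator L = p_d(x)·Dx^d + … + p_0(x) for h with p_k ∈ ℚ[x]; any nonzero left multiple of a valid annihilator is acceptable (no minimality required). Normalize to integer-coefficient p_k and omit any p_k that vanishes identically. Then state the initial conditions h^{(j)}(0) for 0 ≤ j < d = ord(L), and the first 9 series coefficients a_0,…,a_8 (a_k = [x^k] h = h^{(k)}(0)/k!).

f: a_k = 0, 3, 0, -1/2, 0, 1/40, 0, -1/1680, 0, …
L₀ from L_f via x↦r, Dx↦r'^{-1}Dx.
L = (4 + 12·x + 12·x^2 + 4·x^3) - Dx + (1 + x)·Dx^2  (order 2).
h: a_k = 0, 6, 3, -4, -6, -11/5, 3/2, 202/105, 11/15, …
ICs: h(0) = 0, h′(0) = 6.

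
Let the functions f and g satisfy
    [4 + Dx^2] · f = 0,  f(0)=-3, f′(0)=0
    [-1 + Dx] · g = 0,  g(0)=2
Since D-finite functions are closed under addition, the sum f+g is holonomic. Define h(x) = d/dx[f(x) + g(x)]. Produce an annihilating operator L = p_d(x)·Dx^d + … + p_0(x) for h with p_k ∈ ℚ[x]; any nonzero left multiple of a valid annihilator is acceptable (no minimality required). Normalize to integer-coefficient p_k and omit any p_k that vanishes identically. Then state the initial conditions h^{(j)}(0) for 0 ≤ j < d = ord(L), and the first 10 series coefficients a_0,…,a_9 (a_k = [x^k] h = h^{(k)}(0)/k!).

L = 4 - 4·Dx + Dx^2 - Dx^3  (order 3).
h: a_k = 2, 14, 1, -23/3, 1/12, 97/60, 1/360, -383/2520, 1/20160, 1537/181440, …
ICs: h(0) = 2, h′(0) = 14, h′′(0) = 2.

f: a_k = -3, 0, 6, 0, -2, 0, 4/15, 0, -2/105, 0, …
g: a_k = 2, 2, 1, 1/3, 1/12, 1/60, 1/360, 1/2520, 1/20160, 1/181440, …
Weyl lclm of L_f,L_g ⇒ L₀ (ord ≤ 3).
Derive L from L₀ (diff closure).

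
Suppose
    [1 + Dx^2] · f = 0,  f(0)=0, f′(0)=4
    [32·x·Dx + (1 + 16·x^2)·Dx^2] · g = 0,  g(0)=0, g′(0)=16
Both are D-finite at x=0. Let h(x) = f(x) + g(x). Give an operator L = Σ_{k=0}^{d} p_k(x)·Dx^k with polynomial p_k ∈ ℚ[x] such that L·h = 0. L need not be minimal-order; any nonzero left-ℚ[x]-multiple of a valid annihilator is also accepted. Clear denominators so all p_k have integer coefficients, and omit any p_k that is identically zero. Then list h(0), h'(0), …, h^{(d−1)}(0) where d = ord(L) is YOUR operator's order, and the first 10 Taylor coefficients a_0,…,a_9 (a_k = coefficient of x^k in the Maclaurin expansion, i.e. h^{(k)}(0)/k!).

L = (-6112·x + 99328·x^3 + 8192·x^5)·Dx + (-31 + 1072·x^2 + 25344·x^4 + 4096·x^6)·Dx^2 + (-6112·x + 99328·x^3 + 8192·x^5)·Dx^3 + (-31 + 1072·x^2 + 25344·x^4 + 4096·x^6)·Dx^4  (order 4).
h: a_k = 0, 20, 0, -86, 0, 24577/30, 0, -11796481/1260, 0, 10569646081/90720, …
ICs: h(0) = 0, h′(0) = 20, h′′(0) = 0, h′′′(0) = -516.

f: a_k = 0, 4, 0, -2/3, 0, 1/30, 0, -1/1260, 0, 1/90720, …
g: a_k = 0, 16, 0, -256/3, 0, 4096/5, 0, -65536/7, 0, 1048576/9, …
Weyl lclm of L_f,L_g ⇒ L₀ (ord ≤ 4).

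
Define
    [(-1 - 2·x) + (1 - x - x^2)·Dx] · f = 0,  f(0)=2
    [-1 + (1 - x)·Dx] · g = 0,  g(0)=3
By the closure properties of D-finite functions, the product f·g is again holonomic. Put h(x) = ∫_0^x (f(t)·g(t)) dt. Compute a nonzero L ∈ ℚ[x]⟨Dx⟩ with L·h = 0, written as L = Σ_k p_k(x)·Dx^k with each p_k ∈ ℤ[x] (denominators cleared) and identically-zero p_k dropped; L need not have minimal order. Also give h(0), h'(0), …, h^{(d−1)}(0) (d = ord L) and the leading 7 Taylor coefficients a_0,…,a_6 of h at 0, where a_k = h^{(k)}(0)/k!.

L = (-2 + 3·x^2)·Dx + (1 - 2·x + x^3)·Dx^2  (order 2).
h: a_k = 0, 6, 6, 8, 21/2, 72/5, 20, …
ICs: h(0) = 0, h′(0) = 6.

f: a_k = 2, 2, 4, 6, 10, 16, 26, …
g: a_k = 3, 3, 3, 3, 3, 3, 3, …
h₀=f·g: eliminate ⇒ L₀, order ≤ 1·1.
h=∫h₀ ⇒ L = L₀·Dx.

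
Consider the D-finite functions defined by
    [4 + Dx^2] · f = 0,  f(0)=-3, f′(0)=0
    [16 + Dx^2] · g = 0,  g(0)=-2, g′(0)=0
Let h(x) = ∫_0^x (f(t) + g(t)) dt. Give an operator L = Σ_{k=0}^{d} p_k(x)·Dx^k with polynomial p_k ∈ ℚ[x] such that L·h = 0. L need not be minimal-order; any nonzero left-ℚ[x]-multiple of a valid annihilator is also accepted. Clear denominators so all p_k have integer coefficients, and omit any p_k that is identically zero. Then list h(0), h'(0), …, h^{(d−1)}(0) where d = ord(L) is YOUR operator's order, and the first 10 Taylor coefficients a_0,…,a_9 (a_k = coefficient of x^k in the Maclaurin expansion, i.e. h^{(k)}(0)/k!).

L = 64·Dx + 20·Dx^3 + Dx^5  (order 5).
h: a_k = 0, -5, 0, 22/3, 0, -14/3, 0, 524/315, 0, -206/567, …
ICs: h(0) = 0, h′(0) = -5, h′′(0) = 0, h′′′(0) = 44, h′′′′(0) = 0.

f: a_k = -3, 0, 6, 0, -2, 0, 4/15, 0, -2/105, 0, …
g: a_k = -2, 0, 16, 0, -64/3, 0, 512/45, 0, -1024/315, 0, …
Sum ⇒ L₀ = lclm(L_f,L_g) in ℚ(x)⟨Dx⟩.
h=∫h₀ ⇒ L = L₀·Dx.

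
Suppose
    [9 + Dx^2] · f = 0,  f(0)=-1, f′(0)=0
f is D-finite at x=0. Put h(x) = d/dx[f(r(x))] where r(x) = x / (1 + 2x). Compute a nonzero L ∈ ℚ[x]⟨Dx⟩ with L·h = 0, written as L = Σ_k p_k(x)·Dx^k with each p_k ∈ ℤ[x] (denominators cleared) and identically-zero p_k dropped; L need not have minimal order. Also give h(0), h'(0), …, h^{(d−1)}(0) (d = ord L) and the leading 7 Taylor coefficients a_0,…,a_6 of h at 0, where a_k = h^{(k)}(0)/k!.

f: a_k = -1, 0, 9/2, 0, -27/8, 0, 81/80, …
f∘r: x↦r, Dx↦Dx/r' in L_f ⇒ L₀.
h=h₀': d/dx-closure on L₀ ⇒ L.
L = (33 + 96·x + 96·x^2) + (12 + 72·x + 144·x^2 + 96·x^3)·Dx + (1 + 8·x + 24·x^2 + 32·x^3 + 16·x^4)·Dx^2  (order 2).
h: a_k = 0, 9, -54, 405/2, -585, 54243/40, -47061/20, …
ICs: h(0) = 0, h′(0) = 9.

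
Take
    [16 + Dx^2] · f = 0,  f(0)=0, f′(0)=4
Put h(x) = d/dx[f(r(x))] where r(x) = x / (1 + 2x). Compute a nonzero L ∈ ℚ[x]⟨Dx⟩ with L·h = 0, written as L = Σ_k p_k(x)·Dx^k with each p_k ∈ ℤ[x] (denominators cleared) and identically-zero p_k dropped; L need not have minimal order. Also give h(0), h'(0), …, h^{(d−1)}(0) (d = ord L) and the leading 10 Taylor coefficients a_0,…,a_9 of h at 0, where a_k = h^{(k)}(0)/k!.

f: a_k = 0, 4, 0, -32/3, 0, 128/15, 0, -1024/315, 0, 2048/2835, …
L₀ from L_f via x↦r, Dx↦r'^{-1}Dx.
h=h₀': d/dx-closure on L₀ ⇒ L.
L = (40 + 96·x + 96·x^2) + (12 + 72·x + 144·x^2 + 96·x^3)·Dx + (1 + 8·x + 24·x^2 + 32·x^3 + 16·x^4)·Dx^2  (order 2).
h: a_k = 4, -16, 16, 128, -2752/3, 3840, -565504/45, 1552384/45, -25222144/315, 9367552/63, …
ICs: h(0) = 4, h′(0) = -16.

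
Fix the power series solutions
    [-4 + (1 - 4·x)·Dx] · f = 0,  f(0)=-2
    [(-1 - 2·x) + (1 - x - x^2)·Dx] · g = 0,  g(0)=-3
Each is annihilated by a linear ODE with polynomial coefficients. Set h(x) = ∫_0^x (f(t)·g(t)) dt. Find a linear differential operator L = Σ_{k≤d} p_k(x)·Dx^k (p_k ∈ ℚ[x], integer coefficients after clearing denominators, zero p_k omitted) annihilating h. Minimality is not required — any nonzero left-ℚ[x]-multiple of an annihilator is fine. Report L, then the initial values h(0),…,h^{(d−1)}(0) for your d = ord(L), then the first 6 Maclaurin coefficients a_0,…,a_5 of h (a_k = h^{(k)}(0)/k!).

L = (-5 + 6·x + 12·x^2)·Dx + (1 - 5·x + 3·x^2 + 4·x^3)·Dx^2  (order 2).
h: a_k = 0, 6, 15, 44, 273/2, 2214/5, …
ICs: h(0) = 0, h′(0) = 6.

f: a_k = -2, -8, -32, -128, -512, -2048, …
g: a_k = -3, -3, -6, -9, -15, -24, …
Sym-product of L_f,L_g gives L₀ (≤ ord 1).
∫: right-multiply L₀ by Dx.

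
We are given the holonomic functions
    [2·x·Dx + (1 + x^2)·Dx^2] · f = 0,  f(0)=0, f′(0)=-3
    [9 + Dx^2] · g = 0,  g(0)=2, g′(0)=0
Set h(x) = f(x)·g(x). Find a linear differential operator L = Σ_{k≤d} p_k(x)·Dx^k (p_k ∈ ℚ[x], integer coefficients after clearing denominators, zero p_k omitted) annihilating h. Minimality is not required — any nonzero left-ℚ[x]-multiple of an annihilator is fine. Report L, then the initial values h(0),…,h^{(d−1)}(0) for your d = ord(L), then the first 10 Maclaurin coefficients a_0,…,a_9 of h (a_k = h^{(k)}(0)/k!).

L = (1170 + 3834·x^2 + 4779·x^4 + 2916·x^6 + 729·x^8) + (396·x + 1044·x^3 + 972·x^5 + 324·x^7)·Dx + (220 + 768·x^2 + 1026·x^4 + 648·x^6 + 162·x^8)·Dx^2 + (44·x + 116·x^3 + 108·x^5 + 36·x^7)·Dx^3 + (10 + 38·x^2 + 55·x^4 + 36·x^6 + 9·x^8)·Dx^4  (order 4).
h: a_k = 0, -6, 0, 29, 0, -609/20, 0, 5343/280, 0, -15557/1344, …
ICs: h(0) = 0, h′(0) = -6, h′′(0) = 0, h′′′(0) = 174.

f: a_k = 0, -3, 0, 1, 0, -3/5, 0, 3/7, 0, -1/3, …
g: a_k = 2, 0, -9, 0, 27/4, 0, -81/40, 0, 729/2240, 0, …
f·g: L₀ = L_f ⊗_s L_g, ord ≤ 2·2.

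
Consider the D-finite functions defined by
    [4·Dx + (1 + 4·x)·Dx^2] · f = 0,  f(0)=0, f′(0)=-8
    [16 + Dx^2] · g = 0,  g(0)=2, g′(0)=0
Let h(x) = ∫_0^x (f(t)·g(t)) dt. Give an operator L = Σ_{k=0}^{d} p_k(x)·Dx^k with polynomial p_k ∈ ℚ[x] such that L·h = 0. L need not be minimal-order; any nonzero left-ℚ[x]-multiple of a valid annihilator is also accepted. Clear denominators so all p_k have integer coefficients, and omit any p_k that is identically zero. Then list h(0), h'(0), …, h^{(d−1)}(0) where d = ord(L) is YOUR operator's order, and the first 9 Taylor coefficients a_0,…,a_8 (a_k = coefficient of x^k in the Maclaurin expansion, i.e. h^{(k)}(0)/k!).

L = (-768 + 6144·x + 77824·x^2 + 262144·x^3 + 262144·x^4)·Dx + (256 + 5120·x + 24576·x^2 + 32768·x^3)·Dx^2 + (1280·x + 10752·x^2 + 32768·x^3 + 32768·x^4)·Dx^3 + (16 + 320·x + 1536·x^2 + 2048·x^3)·Dx^4 + (3 + 56·x + 368·x^2 + 1024·x^3 + 1024·x^4)·Dx^5  (order 5).
h: a_k = 0, 0, -8, 32/3, 32/3, 0, -256/5, 1024/7, -15872/35, …
ICs: h(0) = 0, h′(0) = 0, h′′(0) = -16, h′′′(0) = 64, h′′′′(0) = 256.

f: a_k = 0, -8, 16, -128/3, 128, -2048/5, 4096/3, -32768/7, 16384, …
g: a_k = 2, 0, -16, 0, 64/3, 0, -512/45, 0, 1024/315, …
h₀=f·g: eliminate ⇒ L₀, order ≤ 2·2.
Integrate: L := L₀·Dx.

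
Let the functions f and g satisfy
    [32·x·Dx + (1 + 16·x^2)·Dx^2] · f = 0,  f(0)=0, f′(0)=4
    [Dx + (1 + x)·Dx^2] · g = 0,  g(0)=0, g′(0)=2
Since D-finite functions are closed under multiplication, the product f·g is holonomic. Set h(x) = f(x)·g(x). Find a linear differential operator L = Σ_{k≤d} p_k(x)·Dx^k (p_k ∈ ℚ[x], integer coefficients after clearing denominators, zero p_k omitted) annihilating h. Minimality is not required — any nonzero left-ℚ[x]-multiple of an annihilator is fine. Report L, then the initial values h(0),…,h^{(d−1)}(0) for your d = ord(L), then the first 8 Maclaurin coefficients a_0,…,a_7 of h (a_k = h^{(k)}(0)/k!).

f: a_k = 0, 4, 0, -64/3, 0, 1024/5, 0, -16384/7, …
g: a_k = 0, 2, -1, 2/3, -1/2, 2/5, -1/3, 2/7, …
Sym-product of L_f,L_g gives L₀ (≤ ord 4).
L = (4224 + 8384·x + 204800·x^2 + 531456·x^3 + 491520·x^4 + 212992·x^5 + 262144·x^7)·Dx + (4098 + 28864·x + 258368·x^2 + 1045504·x^3 + 1798144·x^4 + 1523712·x^5 + 573440·x^6 + 786432·x^7 + 917504·x^8)·Dx^2 + (132 + 8644·x + 37632·x^2 + 196032·x^3 + 614400·x^4 + 955392·x^5 + 786432·x^6 + 540672·x^7 + 786432·x^8 + 524288·x^9)·Dx^3 + (65 + 258·x + 2497·x^2 + 8576·x^3 + 30336·x^4 + 76800·x^5 + 118272·x^6 + 98304·x^7 + 98304·x^8 + 131072·x^9 + 65536·x^10)·Dx^4  (order 4).
h: a_k = 0, 0, 8, -4, -40, 58/3, 17864/45, -2932/15, …
ICs: h(0) = 0, h′(0) = 0, h′′(0) = 16, h′′′(0) = -24.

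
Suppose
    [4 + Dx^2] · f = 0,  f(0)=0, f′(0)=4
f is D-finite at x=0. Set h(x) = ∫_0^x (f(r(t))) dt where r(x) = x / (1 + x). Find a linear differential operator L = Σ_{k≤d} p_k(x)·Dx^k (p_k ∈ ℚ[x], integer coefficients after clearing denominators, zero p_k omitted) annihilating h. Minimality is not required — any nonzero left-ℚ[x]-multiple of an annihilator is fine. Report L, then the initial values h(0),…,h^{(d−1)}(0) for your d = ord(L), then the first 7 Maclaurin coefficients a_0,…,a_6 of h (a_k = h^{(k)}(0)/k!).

f: a_k = 0, 4, 0, -8/3, 0, 8/15, 0, …
f∘r: x↦r, Dx↦Dx/r' in L_f ⇒ L₀.
h=∫₀ˣh₀: take L = L₀·Dx.
L = 4·Dx + (2 + 6·x + 6·x^2 + 2·x^3)·Dx^2 + (1 + 4·x + 6·x^2 + 4·x^3 + x^4)·Dx^3  (order 3).
h: a_k = 0, 0, 2, -4/3, 1/3, 4/5, -86/45, …
ICs: h(0) = 0, h′(0) = 0, h′′(0) = 4.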